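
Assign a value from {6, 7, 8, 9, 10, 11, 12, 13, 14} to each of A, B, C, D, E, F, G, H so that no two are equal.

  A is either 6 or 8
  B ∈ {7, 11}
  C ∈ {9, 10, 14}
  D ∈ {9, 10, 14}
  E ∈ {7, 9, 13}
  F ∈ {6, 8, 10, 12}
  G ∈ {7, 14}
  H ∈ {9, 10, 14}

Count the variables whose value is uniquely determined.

C, D, H between them cover only {9, 10, 14} — a naked triple. Remove those values from E, F, G.
That leaves G = 7. Eliminate 7 elsewhere: B, E.
B must be 11 (only option left).
That leaves E = 13.
Determined: B=11, E=13, G=7. The other variables each still have more than one consistent value. That makes 3.

3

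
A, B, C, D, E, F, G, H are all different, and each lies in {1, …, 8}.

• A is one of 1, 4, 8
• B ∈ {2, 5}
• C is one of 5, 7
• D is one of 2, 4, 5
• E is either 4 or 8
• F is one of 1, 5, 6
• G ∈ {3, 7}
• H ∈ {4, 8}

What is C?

Among the 8 variables, 3 fits only G (and all 8 values in {1, 2, 3, 4, 5, 6, 7, 8} must be used), so G = 3.
Among the 7 still-open variables, 6 fits only F (and all 7 values in {1, 2, 4, 5, 6, 7, 8} must be used), so F = 6.
The 6 still-open variables draw from only 6 values {1, 2, 4, 5, 7, 8}, so each is used; only A can be 1, hence A = 1.
The 5 still-open variables together cover exactly {2, 4, 5, 7, 8} — 5 values for 5 variables — and 7 appears only in C's list, so C = 7.

7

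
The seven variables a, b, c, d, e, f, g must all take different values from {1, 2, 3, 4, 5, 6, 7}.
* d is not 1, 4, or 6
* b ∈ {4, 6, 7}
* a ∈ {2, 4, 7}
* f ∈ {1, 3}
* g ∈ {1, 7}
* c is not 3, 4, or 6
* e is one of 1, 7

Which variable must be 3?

The 7 variables together cover exactly {1, 2, 3, 4, 5, 6, 7} — 7 values for 7 variables — and 6 appears only in b's list, so b = 6.
The 6 still-open variables together cover exactly {1, 2, 3, 4, 5, 7} — 6 values for 6 variables — and 4 appears only in a's list, so a = 4.
The 2 variables e and g are confined to {1, 7}, which locks those values in; drop them from c, d, f.
So 3 goes to f.

f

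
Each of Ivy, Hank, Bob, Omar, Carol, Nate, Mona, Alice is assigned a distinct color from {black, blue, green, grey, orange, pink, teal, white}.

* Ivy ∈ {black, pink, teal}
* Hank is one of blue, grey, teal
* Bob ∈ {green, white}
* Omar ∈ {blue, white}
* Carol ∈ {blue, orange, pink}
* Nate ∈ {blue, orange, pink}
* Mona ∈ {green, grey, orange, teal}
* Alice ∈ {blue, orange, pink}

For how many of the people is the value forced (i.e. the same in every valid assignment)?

The 8 variables together cover exactly {black, blue, green, grey, orange, pink, teal, white} — 8 values for 8 variables — and black appears only in Ivy's list, so Ivy = black.
The 3 variables Carol, Nate, Alice are confined to {blue, orange, pink}, which locks those values in; drop them from Hank, Omar, Mona.
Omar must be white (only option left). Remove white from Bob.
Bob has just one choice, so Bob = green. Remove green from Mona.
Determined: Ivy=black, Bob=green, Omar=white. The other people each still have more than one consistent value. That makes 3.

3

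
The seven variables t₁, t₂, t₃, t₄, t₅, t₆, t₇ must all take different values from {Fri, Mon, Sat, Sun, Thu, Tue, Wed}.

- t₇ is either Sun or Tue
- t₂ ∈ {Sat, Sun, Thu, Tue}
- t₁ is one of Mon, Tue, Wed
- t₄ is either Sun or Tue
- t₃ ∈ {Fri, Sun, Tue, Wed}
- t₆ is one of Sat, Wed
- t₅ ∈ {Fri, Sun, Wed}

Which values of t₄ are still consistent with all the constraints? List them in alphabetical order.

Among the 7 variables, Mon fits only t₁ (and all 7 values in {Fri, Mon, Sat, Sun, Thu, Tue, Wed} must be used), so t₁ = Mon.
The 6 still-open variables draw from only 6 values {Fri, Sat, Sun, Thu, Tue, Wed}, so each is used; only t₂ can be Thu, hence t₂ = Thu.
The 5 still-open variables together cover exactly {Fri, Sat, Sun, Tue, Wed} — 5 values for 5 variables — and Sat appears only in t₆'s list, so t₆ = Sat.
t₄ and t₇ between them cover only {Sun, Tue} — a naked pair. Remove those values from t₃, t₅.
No further eliminations apply; t₄ can still be any of Sun, Tue.

Sun, Tue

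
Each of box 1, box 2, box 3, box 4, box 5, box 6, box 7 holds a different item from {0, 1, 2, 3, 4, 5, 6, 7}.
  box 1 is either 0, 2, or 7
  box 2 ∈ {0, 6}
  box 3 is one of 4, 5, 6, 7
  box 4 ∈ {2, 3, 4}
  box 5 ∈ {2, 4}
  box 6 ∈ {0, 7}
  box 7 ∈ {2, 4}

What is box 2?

6

Among the 7 variables, 3 fits only box 4 (and all 7 values in {0, 2, 3, 4, 5, 6, 7} must be used), so box 4 = 3.
The 6 still-open variables together cover exactly {0, 2, 4, 5, 6, 7} — 6 values for 6 variables — and 5 appears only in box 3's list, so box 3 = 5.
The 5 still-open variables draw from only 5 values {0, 2, 4, 6, 7}, so each is used; only box 2 can be 6, hence box 2 = 6.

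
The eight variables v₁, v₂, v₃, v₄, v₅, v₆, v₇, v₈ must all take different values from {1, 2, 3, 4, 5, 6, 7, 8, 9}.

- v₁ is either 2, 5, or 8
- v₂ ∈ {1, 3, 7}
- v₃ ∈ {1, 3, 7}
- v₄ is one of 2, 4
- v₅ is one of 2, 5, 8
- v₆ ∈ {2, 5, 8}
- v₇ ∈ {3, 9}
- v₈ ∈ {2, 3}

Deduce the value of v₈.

The 8 variables together cover exactly {1, 2, 3, 4, 5, 7, 8, 9} — 8 values for 8 variables — and 4 appears only in v₄'s list, so v₄ = 4.
The 7 still-open variables together cover exactly {1, 2, 3, 5, 7, 8, 9} — 7 values for 7 variables — and 9 appears only in v₇'s list, so v₇ = 9.
v₁, v₅, v₆ share exactly the 3 values {2, 5, 8}; by pigeonhole those values go to them, so strike 2, 5, 8 from v₈.
So v₈ = 3.

3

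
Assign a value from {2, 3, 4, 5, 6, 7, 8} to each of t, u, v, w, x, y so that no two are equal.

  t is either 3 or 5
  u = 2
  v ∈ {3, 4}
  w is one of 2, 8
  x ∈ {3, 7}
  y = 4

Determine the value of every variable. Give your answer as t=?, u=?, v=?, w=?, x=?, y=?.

t=5, u=2, v=3, w=8, x=7, y=4

u has just one choice, so u = 2. Eliminate 2 elsewhere: w.
w has just one choice, so w = 8.
y must be 4 (only option left). Strike 4 from v.
v must be 3 (only option left). Strike 3 from t, x.
x must be 7 (only option left).
t has just one choice, so t = 5.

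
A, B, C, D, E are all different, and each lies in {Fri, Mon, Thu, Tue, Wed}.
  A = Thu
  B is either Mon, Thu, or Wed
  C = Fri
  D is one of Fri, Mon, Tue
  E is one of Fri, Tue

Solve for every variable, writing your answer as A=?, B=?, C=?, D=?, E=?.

A's domain is down to {Thu}, so A = Thu. Remove Thu from B.
C has just one choice, so C = Fri. Eliminate Fri elsewhere: D, E.
That leaves E = Tue. Eliminate Tue elsewhere: D.
D has just one choice, so D = Mon. So B can't be Mon.
That leaves B = Wed.

A=Thu, B=Wed, C=Fri, D=Mon, E=Tue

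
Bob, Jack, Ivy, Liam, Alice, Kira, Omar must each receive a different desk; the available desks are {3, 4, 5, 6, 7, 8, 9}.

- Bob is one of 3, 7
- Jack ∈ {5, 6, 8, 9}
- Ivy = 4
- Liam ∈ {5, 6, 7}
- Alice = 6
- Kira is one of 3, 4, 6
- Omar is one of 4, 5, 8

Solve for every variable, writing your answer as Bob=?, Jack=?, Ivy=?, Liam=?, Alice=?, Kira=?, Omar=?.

Ivy's domain is down to {4}, so Ivy = 4. Eliminate 4 elsewhere: Kira, Omar.
Alice must be 6 (only option left). So Jack, Liam, Kira can't be 6.
Kira must be 3 (only option left). Remove 3 from Bob.
Bob has just one choice, so Bob = 7. Eliminate 7 elsewhere: Liam.
Liam's domain is down to {5}, so Liam = 5. Eliminate 5 elsewhere: Jack, Omar.
Omar must be 8 (only option left). So Jack can't be 8.
That leaves Jack = 9.

Bob=7, Jack=9, Ivy=4, Liam=5, Alice=6, Kira=3, Omar=8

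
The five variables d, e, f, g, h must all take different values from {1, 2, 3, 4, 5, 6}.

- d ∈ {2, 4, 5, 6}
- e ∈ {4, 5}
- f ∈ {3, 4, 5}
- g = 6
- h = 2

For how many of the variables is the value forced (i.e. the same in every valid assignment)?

g must be 6 (only option left). So d can't be 6.
h must be 2 (only option left). So d can't be 2.
The 3 still-open variables together cover exactly {3, 4, 5} — 3 values for 3 variables — and 3 appears only in f's list, so f = 3.
Determined: f=3, g=6, h=2. The other variables each still have more than one consistent value. That makes 3.

3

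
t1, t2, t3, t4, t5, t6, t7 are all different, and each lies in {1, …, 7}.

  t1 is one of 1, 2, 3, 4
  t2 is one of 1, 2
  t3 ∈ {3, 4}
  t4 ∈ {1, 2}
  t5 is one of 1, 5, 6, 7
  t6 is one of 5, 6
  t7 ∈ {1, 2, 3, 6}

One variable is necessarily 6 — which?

Among the 7 variables, 7 fits only t5 (and all 7 values in {1, 2, 3, 4, 5, 6, 7} must be used), so t5 = 7.
Among the 6 still-open variables, 5 fits only t6 (and all 6 values in {1, 2, 3, 4, 5, 6} must be used), so t6 = 5.
The 5 still-open variables together cover exactly {1, 2, 3, 4, 6} — 5 values for 5 variables — and 6 appears only in t7's list, so t7 = 6.

t7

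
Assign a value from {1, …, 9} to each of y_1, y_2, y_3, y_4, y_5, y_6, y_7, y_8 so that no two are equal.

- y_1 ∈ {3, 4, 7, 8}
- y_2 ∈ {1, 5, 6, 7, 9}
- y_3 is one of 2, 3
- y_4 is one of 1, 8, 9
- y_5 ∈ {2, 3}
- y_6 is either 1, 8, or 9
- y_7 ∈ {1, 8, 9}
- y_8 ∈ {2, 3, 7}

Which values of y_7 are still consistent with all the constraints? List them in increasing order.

y_3 and y_5 share exactly the 2 values {2, 3}; by pigeonhole those values go to them, so strike 2, 3 from y_1, y_8.
y_8 has just one choice, so y_8 = 7. So y_1, y_2 can't be 7.
The 3 variables y_4, y_6, y_7 are confined to {1, 8, 9}, which locks those values in; drop them from y_1, y_2.
y_1 has just one choice, so y_1 = 4.
No further eliminations apply; y_7 can still be any of 1, 8, 9.

1, 8, 9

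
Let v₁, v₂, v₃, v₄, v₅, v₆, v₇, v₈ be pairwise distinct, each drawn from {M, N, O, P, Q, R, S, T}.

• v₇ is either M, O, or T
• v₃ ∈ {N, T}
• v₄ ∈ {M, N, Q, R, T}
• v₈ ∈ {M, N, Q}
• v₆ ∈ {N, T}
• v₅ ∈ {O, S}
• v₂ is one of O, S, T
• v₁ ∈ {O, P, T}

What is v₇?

The 8 variables draw from only 8 values {M, N, O, P, Q, R, S, T}, so each is used; only v₁ can be P, hence v₁ = P.
The 7 still-open variables draw from only 7 values {M, N, O, Q, R, S, T}, so each is used; only v₄ can be R, hence v₄ = R.
The 6 still-open variables draw from only 6 values {M, N, O, Q, S, T}, so each is used; only v₈ can be Q, hence v₈ = Q.
The 5 still-open variables together cover exactly {M, N, O, S, T} — 5 values for 5 variables — and M appears only in v₇'s list, so v₇ = M.

M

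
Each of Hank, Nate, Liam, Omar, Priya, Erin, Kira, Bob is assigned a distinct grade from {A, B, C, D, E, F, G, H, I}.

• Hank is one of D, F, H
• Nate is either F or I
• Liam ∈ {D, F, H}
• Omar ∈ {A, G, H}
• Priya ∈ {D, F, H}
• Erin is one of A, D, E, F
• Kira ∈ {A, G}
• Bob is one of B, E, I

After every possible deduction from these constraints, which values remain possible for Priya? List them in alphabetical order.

D, F, H

Among the 8 variables, B fits only Bob (and all 8 values in {A, B, D, E, F, G, H, I} must be used), so Bob = B.
Among the 7 still-open variables, E fits only Erin (and all 7 values in {A, D, E, F, G, H, I} must be used), so Erin = E.
Among the 6 still-open variables, I fits only Nate (and all 6 values in {A, D, F, G, H, I} must be used), so Nate = I.
Hank, Liam, Priya between them cover only {D, F, H} — a naked triple. Remove those values from Omar.
No further eliminations apply; Priya can still be any of D, F, H.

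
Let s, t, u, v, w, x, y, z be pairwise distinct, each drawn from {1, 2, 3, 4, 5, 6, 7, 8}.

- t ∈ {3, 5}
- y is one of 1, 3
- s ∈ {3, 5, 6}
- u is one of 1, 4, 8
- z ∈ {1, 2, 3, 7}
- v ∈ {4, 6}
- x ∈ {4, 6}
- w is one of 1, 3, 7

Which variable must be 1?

The 8 variables together cover exactly {1, 2, 3, 4, 5, 6, 7, 8} — 8 values for 8 variables — and 2 appears only in z's list, so z = 2.
The 7 still-open variables draw from only 7 values {1, 3, 4, 5, 6, 7, 8}, so each is used; only w can be 7, hence w = 7.
The 6 still-open variables together cover exactly {1, 3, 4, 5, 6, 8} — 6 values for 6 variables — and 8 appears only in u's list, so u = 8.
Among the 5 still-open variables, 1 fits only y (and all 5 values in {1, 3, 4, 5, 6} must be used), so y = 1.

y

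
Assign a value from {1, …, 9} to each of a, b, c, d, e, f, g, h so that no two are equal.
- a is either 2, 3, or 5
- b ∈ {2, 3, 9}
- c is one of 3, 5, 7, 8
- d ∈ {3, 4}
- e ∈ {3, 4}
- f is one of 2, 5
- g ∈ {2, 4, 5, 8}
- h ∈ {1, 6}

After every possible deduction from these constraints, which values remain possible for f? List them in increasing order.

2, 5

d and e between them cover only {3, 4} — a naked pair. Remove those values from a, b, c, g.
a and f between them cover only {2, 5} — a naked pair. Remove those values from b, c, g.
b must be 9 (only option left).
g must be 8 (only option left). Remove 8 from c.
c has just one choice, so c = 7.
No further eliminations apply; f can still be any of 2, 5.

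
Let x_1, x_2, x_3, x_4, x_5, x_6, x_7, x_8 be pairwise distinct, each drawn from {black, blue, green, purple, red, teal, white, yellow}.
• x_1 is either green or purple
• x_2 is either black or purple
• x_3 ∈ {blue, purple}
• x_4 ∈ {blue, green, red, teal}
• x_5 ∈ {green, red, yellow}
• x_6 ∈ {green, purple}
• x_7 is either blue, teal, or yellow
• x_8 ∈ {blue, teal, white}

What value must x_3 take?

blue

The 8 variables draw from only 8 values {black, blue, green, purple, red, teal, white, yellow}, so each is used; only x_2 can be black, hence x_2 = black.
The 7 still-open variables together cover exactly {blue, green, purple, red, teal, white, yellow} — 7 values for 7 variables — and white appears only in x_8's list, so x_8 = white.
x_1 and x_6 share exactly the 2 values {green, purple}; by pigeonhole those values go to them, so strike green, purple from x_3, x_4, x_5.
So x_3 = blue.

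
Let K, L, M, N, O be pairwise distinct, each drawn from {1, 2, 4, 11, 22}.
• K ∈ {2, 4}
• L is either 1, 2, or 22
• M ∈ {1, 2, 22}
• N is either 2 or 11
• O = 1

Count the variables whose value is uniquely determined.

O's domain is down to {1}, so O = 1. Remove 1 from L, M.
The 4 still-open variables together cover exactly {2, 4, 11, 22} — 4 values for 4 variables — and 4 appears only in K's list, so K = 4.
The 3 still-open variables draw from only 3 values {2, 11, 22}, so each is used; only N can be 11, hence N = 11.
Determined: K=4, N=11, O=1. The other variables each still have more than one consistent value. That makes 3.

3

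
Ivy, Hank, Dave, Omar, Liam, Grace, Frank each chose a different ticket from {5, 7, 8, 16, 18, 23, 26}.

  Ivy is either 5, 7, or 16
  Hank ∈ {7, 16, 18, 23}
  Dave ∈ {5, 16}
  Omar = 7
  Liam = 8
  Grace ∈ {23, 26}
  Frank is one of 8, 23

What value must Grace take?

26

Omar's domain is down to {7}, so Omar = 7. So Ivy, Hank can't be 7.
Liam's domain is down to {8}, so Liam = 8. Strike 8 from Frank.
That leaves Frank = 23. Remove 23 from Hank, Grace.
So Grace = 26.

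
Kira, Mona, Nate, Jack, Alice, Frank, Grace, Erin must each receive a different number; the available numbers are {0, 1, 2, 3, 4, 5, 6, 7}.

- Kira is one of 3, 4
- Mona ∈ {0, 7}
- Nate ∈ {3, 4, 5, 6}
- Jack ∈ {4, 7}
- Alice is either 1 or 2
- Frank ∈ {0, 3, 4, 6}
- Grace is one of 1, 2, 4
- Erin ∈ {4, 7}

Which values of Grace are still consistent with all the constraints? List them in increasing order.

The 8 variables draw from only 8 values {0, 1, 2, 3, 4, 5, 6, 7}, so each is used; only Nate can be 5, hence Nate = 5.
The 7 still-open variables together cover exactly {0, 1, 2, 3, 4, 6, 7} — 7 values for 7 variables — and 6 appears only in Frank's list, so Frank = 6.
The 6 still-open variables together cover exactly {0, 1, 2, 3, 4, 7} — 6 values for 6 variables — and 0 appears only in Mona's list, so Mona = 0.
The 5 still-open variables draw from only 5 values {1, 2, 3, 4, 7}, so each is used; only Kira can be 3, hence Kira = 3.
Jack and Erin between them cover only {4, 7} — a naked pair. Remove those values from Grace.
No further eliminations apply; Grace can still be any of 1, 2.

1, 2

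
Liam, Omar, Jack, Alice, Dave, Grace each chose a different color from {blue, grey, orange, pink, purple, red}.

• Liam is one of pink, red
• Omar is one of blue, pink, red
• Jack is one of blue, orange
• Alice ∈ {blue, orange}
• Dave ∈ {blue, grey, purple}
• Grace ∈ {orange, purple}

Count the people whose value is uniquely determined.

The 6 variables together cover exactly {blue, grey, orange, pink, purple, red} — 6 values for 6 variables — and grey appears only in Dave's list, so Dave = grey.
Among the 5 still-open variables, purple fits only Grace (and all 5 values in {blue, orange, pink, purple, red} must be used), so Grace = purple.
Jack and Alice between them cover only {blue, orange} — a naked pair. Remove those values from Omar.
Determined: Dave=grey, Grace=purple. The other people each still have more than one consistent value. That makes 2.

2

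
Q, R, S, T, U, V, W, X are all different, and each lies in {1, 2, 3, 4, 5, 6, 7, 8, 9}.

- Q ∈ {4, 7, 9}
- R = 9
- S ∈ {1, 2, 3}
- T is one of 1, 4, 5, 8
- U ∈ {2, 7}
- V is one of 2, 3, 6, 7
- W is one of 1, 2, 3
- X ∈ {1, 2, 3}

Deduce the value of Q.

4

R must be 9 (only option left). Remove 9 from Q.
S, W, X share exactly the 3 values {1, 2, 3}; by pigeonhole those values go to them, so strike 1, 2, 3 from T, U, V.
U must be 7 (only option left). So Q, V can't be 7.
So Q = 4.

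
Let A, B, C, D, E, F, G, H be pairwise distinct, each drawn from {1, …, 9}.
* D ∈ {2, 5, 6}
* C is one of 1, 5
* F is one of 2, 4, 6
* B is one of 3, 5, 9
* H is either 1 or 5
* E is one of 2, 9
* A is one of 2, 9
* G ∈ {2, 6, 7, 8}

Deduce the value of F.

A and E between them cover only {2, 9} — a naked pair. Remove those values from B, D, F, G.
C and H between them cover only {1, 5} — a naked pair. Remove those values from B, D.
B's domain is down to {3}, so B = 3.
D has just one choice, so D = 6. Eliminate 6 elsewhere: F, G.
So F = 4.

4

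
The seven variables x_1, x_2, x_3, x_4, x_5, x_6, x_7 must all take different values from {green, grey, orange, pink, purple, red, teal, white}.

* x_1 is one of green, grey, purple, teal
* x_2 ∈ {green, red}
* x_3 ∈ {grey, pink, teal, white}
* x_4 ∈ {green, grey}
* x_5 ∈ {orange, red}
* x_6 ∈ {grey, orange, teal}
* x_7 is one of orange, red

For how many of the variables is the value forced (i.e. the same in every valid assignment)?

x_5 and x_7 share exactly the 2 values {orange, red}; by pigeonhole those values go to them, so strike orange, red from x_2, x_6.
x_2's domain is down to {green}, so x_2 = green. Strike green from x_1, x_4.
That leaves x_4 = grey. Remove grey from x_1, x_3, x_6.
x_6 has just one choice, so x_6 = teal. Eliminate teal elsewhere: x_1, x_3.
x_1 has just one choice, so x_1 = purple.
Determined: x_1=purple, x_2=green, x_4=grey, x_6=teal. The other variables each still have more than one consistent value. That makes 4.

4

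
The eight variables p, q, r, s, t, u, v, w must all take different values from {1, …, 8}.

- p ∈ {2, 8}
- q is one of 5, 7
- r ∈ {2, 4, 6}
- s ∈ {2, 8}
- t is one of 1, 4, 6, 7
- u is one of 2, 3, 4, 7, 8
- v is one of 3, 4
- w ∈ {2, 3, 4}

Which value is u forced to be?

7

Among the 8 variables, 1 fits only t (and all 8 values in {1, 2, 3, 4, 5, 6, 7, 8} must be used), so t = 1.
Among the 7 still-open variables, 5 fits only q (and all 7 values in {2, 3, 4, 5, 6, 7, 8} must be used), so q = 5.
The 6 still-open variables together cover exactly {2, 3, 4, 6, 7, 8} — 6 values for 6 variables — and 6 appears only in r's list, so r = 6.
Among the 5 still-open variables, 7 fits only u (and all 5 values in {2, 3, 4, 7, 8} must be used), so u = 7.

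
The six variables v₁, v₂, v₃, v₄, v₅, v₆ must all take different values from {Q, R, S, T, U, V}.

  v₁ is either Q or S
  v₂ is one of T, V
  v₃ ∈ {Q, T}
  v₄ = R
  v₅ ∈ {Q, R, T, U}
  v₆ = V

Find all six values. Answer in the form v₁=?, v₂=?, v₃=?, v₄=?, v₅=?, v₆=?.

v₁=S, v₂=T, v₃=Q, v₄=R, v₅=U, v₆=V

v₄'s domain is down to {R}, so v₄ = R. So v₅ can't be R.
v₆ must be V (only option left). Strike V from v₂.
v₂ has just one choice, so v₂ = T. Remove T from v₃, v₅.
v₃ has just one choice, so v₃ = Q. Eliminate Q elsewhere: v₁, v₅.
That leaves v₅ = U.
v₁ has just one choice, so v₁ = S.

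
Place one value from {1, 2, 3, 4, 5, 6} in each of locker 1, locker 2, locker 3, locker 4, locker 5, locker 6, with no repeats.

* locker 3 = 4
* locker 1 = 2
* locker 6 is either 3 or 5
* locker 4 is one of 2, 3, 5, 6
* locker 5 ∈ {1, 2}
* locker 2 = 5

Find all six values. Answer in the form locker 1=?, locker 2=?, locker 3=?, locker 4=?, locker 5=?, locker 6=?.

locker 1=2, locker 2=5, locker 3=4, locker 4=6, locker 5=1, locker 6=3

locker 1 has just one choice, so locker 1 = 2. So locker 4, locker 5 can't be 2.
locker 2 must be 5 (only option left). Eliminate 5 elsewhere: locker 4, locker 6.
locker 3 has just one choice, so locker 3 = 4.
locker 5 must be 1 (only option left).
locker 6 has just one choice, so locker 6 = 3. So locker 4 can't be 3.
locker 4 has just one choice, so locker 4 = 6.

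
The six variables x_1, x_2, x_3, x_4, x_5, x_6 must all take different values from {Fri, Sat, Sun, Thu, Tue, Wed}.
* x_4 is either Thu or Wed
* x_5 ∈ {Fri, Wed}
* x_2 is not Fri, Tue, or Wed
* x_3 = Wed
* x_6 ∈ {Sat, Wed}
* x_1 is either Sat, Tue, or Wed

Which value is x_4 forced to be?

Thu

x_3's domain is down to {Wed}, so x_3 = Wed. Strike Wed from x_1, x_4, x_5, x_6.
So x_4 = Thu.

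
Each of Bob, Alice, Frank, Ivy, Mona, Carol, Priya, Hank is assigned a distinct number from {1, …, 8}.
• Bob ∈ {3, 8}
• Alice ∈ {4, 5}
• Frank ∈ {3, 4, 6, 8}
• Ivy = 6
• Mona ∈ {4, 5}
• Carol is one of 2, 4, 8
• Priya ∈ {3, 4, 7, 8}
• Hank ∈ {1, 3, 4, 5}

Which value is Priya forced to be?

Ivy must be 6 (only option left). Remove 6 from Frank.
The 7 still-open variables together cover exactly {1, 2, 3, 4, 5, 7, 8} — 7 values for 7 variables — and 1 appears only in Hank's list, so Hank = 1.
The 6 still-open variables together cover exactly {2, 3, 4, 5, 7, 8} — 6 values for 6 variables — and 2 appears only in Carol's list, so Carol = 2.
Among the 5 still-open variables, 7 fits only Priya (and all 5 values in {3, 4, 5, 7, 8} must be used), so Priya = 7.

7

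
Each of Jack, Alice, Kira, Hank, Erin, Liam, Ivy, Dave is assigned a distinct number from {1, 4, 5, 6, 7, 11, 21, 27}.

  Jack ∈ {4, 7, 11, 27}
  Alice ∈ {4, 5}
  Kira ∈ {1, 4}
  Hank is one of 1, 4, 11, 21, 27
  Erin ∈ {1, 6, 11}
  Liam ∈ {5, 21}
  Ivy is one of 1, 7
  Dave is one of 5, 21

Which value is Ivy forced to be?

Among the 8 variables, 6 fits only Erin (and all 8 values in {1, 4, 5, 6, 7, 11, 21, 27} must be used), so Erin = 6.
Liam and Dave between them cover only {5, 21} — a naked pair. Remove those values from Alice, Hank.
That leaves Alice = 4. Eliminate 4 elsewhere: Jack, Kira, Hank.
Kira's domain is down to {1}, so Kira = 1. Eliminate 1 elsewhere: Hank, Ivy.
So Ivy = 7.

7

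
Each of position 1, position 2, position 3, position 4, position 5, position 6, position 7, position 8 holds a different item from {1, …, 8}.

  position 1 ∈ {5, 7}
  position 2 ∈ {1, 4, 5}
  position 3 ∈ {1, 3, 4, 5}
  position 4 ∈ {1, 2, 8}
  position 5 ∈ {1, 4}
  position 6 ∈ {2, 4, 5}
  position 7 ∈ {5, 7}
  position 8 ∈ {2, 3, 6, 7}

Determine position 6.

Among the 8 variables, 6 fits only position 8 (and all 8 values in {1, 2, 3, 4, 5, 6, 7, 8} must be used), so position 8 = 6.
The 7 still-open variables together cover exactly {1, 2, 3, 4, 5, 7, 8} — 7 values for 7 variables — and 3 appears only in position 3's list, so position 3 = 3.
The 6 still-open variables together cover exactly {1, 2, 4, 5, 7, 8} — 6 values for 6 variables — and 8 appears only in position 4's list, so position 4 = 8.
The 5 still-open variables draw from only 5 values {1, 2, 4, 5, 7}, so each is used; only position 6 can be 2, hence position 6 = 2.

2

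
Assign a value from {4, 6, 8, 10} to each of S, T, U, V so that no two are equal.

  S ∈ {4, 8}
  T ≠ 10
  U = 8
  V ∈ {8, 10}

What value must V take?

U's domain is down to {8}, so U = 8. Eliminate 8 elsewhere: S, T, V.
So V = 10.

10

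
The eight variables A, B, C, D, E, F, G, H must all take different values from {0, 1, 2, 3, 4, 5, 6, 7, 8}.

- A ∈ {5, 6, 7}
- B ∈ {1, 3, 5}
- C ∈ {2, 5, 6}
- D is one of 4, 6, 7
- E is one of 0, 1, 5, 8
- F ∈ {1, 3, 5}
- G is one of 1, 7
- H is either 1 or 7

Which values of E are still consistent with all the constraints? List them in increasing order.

0, 8

G and H share exactly the 2 values {1, 7}; by pigeonhole those values go to them, so strike 1, 7 from A, B, D, E, F.
The 2 variables B and F are confined to {3, 5}, which locks those values in; drop them from A, C, E.
A has just one choice, so A = 6. So C, D can't be 6.
C must be 2 (only option left).
D has just one choice, so D = 4.
No further eliminations apply; E can still be any of 0, 8.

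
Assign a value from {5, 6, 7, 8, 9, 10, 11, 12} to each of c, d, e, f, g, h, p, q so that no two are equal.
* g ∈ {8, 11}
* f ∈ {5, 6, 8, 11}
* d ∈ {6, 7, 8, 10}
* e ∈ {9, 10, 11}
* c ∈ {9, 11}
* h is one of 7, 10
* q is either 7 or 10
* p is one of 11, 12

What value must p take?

Among the 8 variables, 5 fits only f (and all 8 values in {5, 6, 7, 8, 9, 10, 11, 12} must be used), so f = 5.
The 7 still-open variables draw from only 7 values {6, 7, 8, 9, 10, 11, 12}, so each is used; only d can be 6, hence d = 6.
The 6 still-open variables together cover exactly {7, 8, 9, 10, 11, 12} — 6 values for 6 variables — and 8 appears only in g's list, so g = 8.
The 5 still-open variables together cover exactly {7, 9, 10, 11, 12} — 5 values for 5 variables — and 12 appears only in p's list, so p = 12.

12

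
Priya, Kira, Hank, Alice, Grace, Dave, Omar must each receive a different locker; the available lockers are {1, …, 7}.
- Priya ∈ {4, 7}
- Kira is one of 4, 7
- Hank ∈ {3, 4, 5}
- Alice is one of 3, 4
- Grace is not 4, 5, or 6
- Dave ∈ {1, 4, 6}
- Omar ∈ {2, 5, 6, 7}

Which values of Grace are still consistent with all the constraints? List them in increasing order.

Priya and Kira between them cover only {4, 7} — a naked pair. Remove those values from Hank, Alice, Grace, Dave, Omar.
Alice has just one choice, so Alice = 3. Remove 3 from Hank, Grace.
Hank's domain is down to {5}, so Hank = 5. So Omar can't be 5.
No further eliminations apply; Grace can still be any of 1, 2.

1, 2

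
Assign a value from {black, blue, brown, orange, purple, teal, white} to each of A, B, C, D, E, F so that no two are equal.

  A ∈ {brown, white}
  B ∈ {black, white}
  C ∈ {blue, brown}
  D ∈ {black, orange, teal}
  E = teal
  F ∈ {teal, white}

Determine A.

E must be teal (only option left). Eliminate teal elsewhere: D, F.
F's domain is down to {white}, so F = white. So A, B can't be white.
So A = brown.

brown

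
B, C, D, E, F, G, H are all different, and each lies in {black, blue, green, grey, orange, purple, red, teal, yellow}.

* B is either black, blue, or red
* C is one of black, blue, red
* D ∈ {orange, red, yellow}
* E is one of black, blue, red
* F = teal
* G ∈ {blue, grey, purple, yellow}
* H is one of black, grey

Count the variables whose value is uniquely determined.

F's domain is down to {teal}, so F = teal.
B, C, E between them cover only {black, blue, red} — a naked triple. Remove those values from D, G, H.
H has just one choice, so H = grey. Strike grey from G.
Determined: F=teal, H=grey. The other variables each still have more than one consistent value. That makes 2.

2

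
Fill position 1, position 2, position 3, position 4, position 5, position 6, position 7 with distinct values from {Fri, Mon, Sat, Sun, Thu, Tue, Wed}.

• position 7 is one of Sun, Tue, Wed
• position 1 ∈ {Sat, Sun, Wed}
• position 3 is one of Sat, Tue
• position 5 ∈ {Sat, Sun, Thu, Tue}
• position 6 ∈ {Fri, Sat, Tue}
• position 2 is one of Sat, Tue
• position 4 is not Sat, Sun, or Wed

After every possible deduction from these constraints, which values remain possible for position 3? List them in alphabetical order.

Sat, Tue

The 7 variables draw from only 7 values {Fri, Mon, Sat, Sun, Thu, Tue, Wed}, so each is used; only position 4 can be Mon, hence position 4 = Mon.
The 6 still-open variables together cover exactly {Fri, Sat, Sun, Thu, Tue, Wed} — 6 values for 6 variables — and Fri appears only in position 6's list, so position 6 = Fri.
The 5 still-open variables together cover exactly {Sat, Sun, Thu, Tue, Wed} — 5 values for 5 variables — and Thu appears only in position 5's list, so position 5 = Thu.
The 2 variables position 2 and position 3 are confined to {Sat, Tue}, which locks those values in; drop them from position 1, position 7.
No further eliminations apply; position 3 can still be any of Sat, Tue.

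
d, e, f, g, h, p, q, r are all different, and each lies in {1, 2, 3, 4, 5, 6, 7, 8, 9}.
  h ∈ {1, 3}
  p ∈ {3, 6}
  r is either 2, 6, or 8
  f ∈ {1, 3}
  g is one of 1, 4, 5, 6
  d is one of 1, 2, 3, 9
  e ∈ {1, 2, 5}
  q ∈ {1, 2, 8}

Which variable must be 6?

The 8 variables together cover exactly {1, 2, 3, 4, 5, 6, 8, 9} — 8 values for 8 variables — and 4 appears only in g's list, so g = 4.
Among the 7 still-open variables, 5 fits only e (and all 7 values in {1, 2, 3, 5, 6, 8, 9} must be used), so e = 5.
The 6 still-open variables together cover exactly {1, 2, 3, 6, 8, 9} — 6 values for 6 variables — and 9 appears only in d's list, so d = 9.
The 2 variables f and h are confined to {1, 3}, which locks those values in; drop them from p, q.
So 6 goes to p.

p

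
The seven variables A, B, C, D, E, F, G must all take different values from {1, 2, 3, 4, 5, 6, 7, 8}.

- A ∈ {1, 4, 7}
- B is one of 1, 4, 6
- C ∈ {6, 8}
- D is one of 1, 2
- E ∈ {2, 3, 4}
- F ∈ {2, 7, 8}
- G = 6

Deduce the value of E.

G must be 6 (only option left). So B, C can't be 6.
C must be 8 (only option left). Strike 8 from F.
The 5 still-open variables together cover exactly {1, 2, 3, 4, 7} — 5 values for 5 variables — and 3 appears only in E's list, so E = 3.

3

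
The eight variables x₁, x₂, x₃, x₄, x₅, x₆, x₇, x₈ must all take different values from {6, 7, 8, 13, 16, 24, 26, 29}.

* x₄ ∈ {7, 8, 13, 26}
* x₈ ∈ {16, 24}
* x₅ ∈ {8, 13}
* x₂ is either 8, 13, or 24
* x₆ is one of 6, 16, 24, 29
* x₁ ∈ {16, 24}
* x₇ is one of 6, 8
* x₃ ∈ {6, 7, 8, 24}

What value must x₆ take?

The 8 variables together cover exactly {6, 7, 8, 13, 16, 24, 26, 29} — 8 values for 8 variables — and 26 appears only in x₄'s list, so x₄ = 26.
The 7 still-open variables together cover exactly {6, 7, 8, 13, 16, 24, 29} — 7 values for 7 variables — and 7 appears only in x₃'s list, so x₃ = 7.
The 6 still-open variables draw from only 6 values {6, 8, 13, 16, 24, 29}, so each is used; only x₆ can be 29, hence x₆ = 29.

29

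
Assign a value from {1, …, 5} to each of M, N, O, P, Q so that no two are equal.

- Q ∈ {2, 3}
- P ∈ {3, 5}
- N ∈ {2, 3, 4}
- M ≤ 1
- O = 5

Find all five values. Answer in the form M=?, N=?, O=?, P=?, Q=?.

M=1, N=4, O=5, P=3, Q=2

M's domain is down to {1}, so M = 1.
O has just one choice, so O = 5. So P can't be 5.
P's domain is down to {3}, so P = 3. Remove 3 from N, Q.
That leaves Q = 2. Eliminate 2 elsewhere: N.
N must be 4 (only option left).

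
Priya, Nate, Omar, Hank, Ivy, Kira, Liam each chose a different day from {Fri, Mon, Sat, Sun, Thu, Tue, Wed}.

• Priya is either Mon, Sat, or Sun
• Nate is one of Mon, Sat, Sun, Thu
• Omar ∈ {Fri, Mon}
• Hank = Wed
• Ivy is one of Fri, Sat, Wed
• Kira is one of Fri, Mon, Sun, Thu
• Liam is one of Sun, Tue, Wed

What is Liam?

Tue

Hank must be Wed (only option left). Eliminate Wed elsewhere: Ivy, Liam.
The 6 still-open variables together cover exactly {Fri, Mon, Sat, Sun, Thu, Tue} — 6 values for 6 variables — and Tue appears only in Liam's list, so Liam = Tue.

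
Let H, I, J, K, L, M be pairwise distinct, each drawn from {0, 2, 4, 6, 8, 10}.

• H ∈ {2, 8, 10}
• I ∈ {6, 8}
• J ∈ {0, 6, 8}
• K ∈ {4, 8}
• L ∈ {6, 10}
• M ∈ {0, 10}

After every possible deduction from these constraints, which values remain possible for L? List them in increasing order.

Among the 6 variables, 2 fits only H (and all 6 values in {0, 2, 4, 6, 8, 10} must be used), so H = 2.
The 5 still-open variables draw from only 5 values {0, 4, 6, 8, 10}, so each is used; only K can be 4, hence K = 4.
No further eliminations apply; L can still be any of 6, 10.

6, 10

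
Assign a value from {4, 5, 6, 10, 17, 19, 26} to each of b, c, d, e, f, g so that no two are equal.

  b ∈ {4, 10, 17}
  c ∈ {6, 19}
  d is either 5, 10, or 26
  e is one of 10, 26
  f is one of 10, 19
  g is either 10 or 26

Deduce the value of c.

6

The 2 variables e and g are confined to {10, 26}, which locks those values in; drop them from b, d, f.
d's domain is down to {5}, so d = 5.
f has just one choice, so f = 19. Strike 19 from c.
So c = 6.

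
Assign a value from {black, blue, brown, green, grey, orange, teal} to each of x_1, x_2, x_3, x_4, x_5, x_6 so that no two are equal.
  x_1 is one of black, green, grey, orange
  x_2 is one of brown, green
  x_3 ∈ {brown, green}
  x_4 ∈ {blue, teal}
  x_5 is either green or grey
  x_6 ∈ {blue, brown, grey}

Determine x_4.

teal

x_2 and x_3 share exactly the 2 values {brown, green}; by pigeonhole those values go to them, so strike brown, green from x_1, x_5, x_6.
x_5 has just one choice, so x_5 = grey. Eliminate grey elsewhere: x_1, x_6.
x_6's domain is down to {blue}, so x_6 = blue. Remove blue from x_4.
So x_4 = teal.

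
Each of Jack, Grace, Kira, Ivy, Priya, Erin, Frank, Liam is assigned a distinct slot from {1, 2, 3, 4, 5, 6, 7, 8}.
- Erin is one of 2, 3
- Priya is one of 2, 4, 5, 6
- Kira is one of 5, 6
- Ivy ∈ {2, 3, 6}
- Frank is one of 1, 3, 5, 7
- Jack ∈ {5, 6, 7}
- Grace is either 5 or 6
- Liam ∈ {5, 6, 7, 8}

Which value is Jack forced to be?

7

Among the 8 variables, 1 fits only Frank (and all 8 values in {1, 2, 3, 4, 5, 6, 7, 8} must be used), so Frank = 1.
Among the 7 still-open variables, 4 fits only Priya (and all 7 values in {2, 3, 4, 5, 6, 7, 8} must be used), so Priya = 4.
The 6 still-open variables draw from only 6 values {2, 3, 5, 6, 7, 8}, so each is used; only Liam can be 8, hence Liam = 8.
The 5 still-open variables draw from only 5 values {2, 3, 5, 6, 7}, so each is used; only Jack can be 7, hence Jack = 7.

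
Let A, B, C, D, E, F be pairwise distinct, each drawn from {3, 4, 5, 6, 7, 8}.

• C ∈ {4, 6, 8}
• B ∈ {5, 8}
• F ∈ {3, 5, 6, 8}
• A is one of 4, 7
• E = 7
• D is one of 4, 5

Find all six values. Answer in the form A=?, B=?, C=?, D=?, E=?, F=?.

A=4, B=8, C=6, D=5, E=7, F=3

E has just one choice, so E = 7. Eliminate 7 elsewhere: A.
A must be 4 (only option left). So C, D can't be 4.
That leaves D = 5. So B, F can't be 5.
B's domain is down to {8}, so B = 8. Remove 8 from C, F.
C must be 6 (only option left). So F can't be 6.
That leaves F = 3.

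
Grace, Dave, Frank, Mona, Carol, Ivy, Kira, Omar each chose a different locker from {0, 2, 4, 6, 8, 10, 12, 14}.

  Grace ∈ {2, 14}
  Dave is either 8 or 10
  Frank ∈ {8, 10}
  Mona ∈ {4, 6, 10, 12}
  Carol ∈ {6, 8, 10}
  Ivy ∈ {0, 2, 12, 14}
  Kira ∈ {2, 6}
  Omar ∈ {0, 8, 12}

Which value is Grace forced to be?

14

The 8 variables draw from only 8 values {0, 2, 4, 6, 8, 10, 12, 14}, so each is used; only Mona can be 4, hence Mona = 4.
The 2 variables Dave and Frank are confined to {8, 10}, which locks those values in; drop them from Carol, Omar.
Carol has just one choice, so Carol = 6. Strike 6 from Kira.
Kira has just one choice, so Kira = 2. Eliminate 2 elsewhere: Grace, Ivy.
So Grace = 14.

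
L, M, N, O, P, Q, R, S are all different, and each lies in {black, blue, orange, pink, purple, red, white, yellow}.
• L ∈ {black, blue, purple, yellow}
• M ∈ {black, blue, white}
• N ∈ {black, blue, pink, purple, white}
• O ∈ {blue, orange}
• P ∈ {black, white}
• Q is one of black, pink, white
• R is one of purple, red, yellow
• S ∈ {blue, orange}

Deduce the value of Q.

The 8 variables together cover exactly {black, blue, orange, pink, purple, red, white, yellow} — 8 values for 8 variables — and red appears only in R's list, so R = red.
The 7 still-open variables draw from only 7 values {black, blue, orange, pink, purple, white, yellow}, so each is used; only L can be yellow, hence L = yellow.
The 6 still-open variables draw from only 6 values {black, blue, orange, pink, purple, white}, so each is used; only N can be purple, hence N = purple.
The 5 still-open variables draw from only 5 values {black, blue, orange, pink, white}, so each is used; only Q can be pink, hence Q = pink.

pink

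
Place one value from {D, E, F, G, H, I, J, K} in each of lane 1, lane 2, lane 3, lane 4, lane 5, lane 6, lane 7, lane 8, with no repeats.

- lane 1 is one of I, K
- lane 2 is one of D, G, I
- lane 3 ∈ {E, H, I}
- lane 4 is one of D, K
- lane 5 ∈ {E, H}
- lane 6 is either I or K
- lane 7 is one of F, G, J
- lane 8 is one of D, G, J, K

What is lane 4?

The 8 variables draw from only 8 values {D, E, F, G, H, I, J, K}, so each is used; only lane 7 can be F, hence lane 7 = F.
The 7 still-open variables together cover exactly {D, E, G, H, I, J, K} — 7 values for 7 variables — and J appears only in lane 8's list, so lane 8 = J.
The 6 still-open variables draw from only 6 values {D, E, G, H, I, K}, so each is used; only lane 2 can be G, hence lane 2 = G.
The 5 still-open variables draw from only 5 values {D, E, H, I, K}, so each is used; only lane 4 can be D, hence lane 4 = D.

D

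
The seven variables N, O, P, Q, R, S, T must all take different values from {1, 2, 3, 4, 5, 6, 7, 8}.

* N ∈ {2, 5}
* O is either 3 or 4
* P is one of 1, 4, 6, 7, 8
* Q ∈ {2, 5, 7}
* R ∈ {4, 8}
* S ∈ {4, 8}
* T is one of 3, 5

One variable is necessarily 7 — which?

Q

R and S share exactly the 2 values {4, 8}; by pigeonhole those values go to them, so strike 4, 8 from O, P.
O has just one choice, so O = 3. Eliminate 3 elsewhere: T.
T must be 5 (only option left). Remove 5 from N, Q.
N has just one choice, so N = 2. Eliminate 2 elsewhere: Q.
So 7 goes to Q.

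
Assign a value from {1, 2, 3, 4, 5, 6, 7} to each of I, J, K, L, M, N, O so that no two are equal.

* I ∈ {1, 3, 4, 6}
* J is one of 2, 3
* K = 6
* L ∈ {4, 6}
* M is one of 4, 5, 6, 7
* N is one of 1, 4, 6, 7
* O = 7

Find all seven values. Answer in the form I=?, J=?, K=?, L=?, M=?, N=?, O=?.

I=3, J=2, K=6, L=4, M=5, N=1, O=7

K has just one choice, so K = 6. Remove 6 from I, L, M, N.
That leaves L = 4. Strike 4 from I, M, N.
That leaves O = 7. Strike 7 from M, N.
M's domain is down to {5}, so M = 5.
N must be 1 (only option left). Strike 1 from I.
I's domain is down to {3}, so I = 3. Eliminate 3 elsewhere: J.
J has just one choice, so J = 2.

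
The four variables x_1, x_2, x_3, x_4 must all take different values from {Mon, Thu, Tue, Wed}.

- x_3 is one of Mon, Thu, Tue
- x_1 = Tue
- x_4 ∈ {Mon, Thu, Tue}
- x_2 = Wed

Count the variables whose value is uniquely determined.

x_1 must be Tue (only option left). Remove Tue from x_3, x_4.
x_2's domain is down to {Wed}, so x_2 = Wed.
Determined: x_1=Tue, x_2=Wed. The other variables each still have more than one consistent value. That makes 2.

2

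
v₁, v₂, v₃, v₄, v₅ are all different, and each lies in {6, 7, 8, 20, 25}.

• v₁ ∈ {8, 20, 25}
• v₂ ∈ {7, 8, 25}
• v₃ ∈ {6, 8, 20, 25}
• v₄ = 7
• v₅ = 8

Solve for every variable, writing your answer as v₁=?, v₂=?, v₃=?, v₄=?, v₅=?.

v₄'s domain is down to {7}, so v₄ = 7. Eliminate 7 elsewhere: v₂.
That leaves v₅ = 8. Strike 8 from v₁, v₂, v₃.
That leaves v₂ = 25. Remove 25 from v₁, v₃.
v₁'s domain is down to {20}, so v₁ = 20. Strike 20 from v₃.
That leaves v₃ = 6.

v₁=20, v₂=25, v₃=6, v₄=7, v₅=8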